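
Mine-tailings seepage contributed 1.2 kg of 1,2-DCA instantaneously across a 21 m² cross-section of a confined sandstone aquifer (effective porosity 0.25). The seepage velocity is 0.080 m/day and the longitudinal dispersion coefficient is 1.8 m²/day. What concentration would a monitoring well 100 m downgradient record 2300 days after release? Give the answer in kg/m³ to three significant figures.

For an instantaneous plane source, C(x,t) = M/(n_e·A·√(4πDt)) · exp(−(x−vt)²/(4Dt)), with n_e·A the pore (flow) area.
Plume center vt = 0.080 × 2300 = 184 m, so the well at 100 m is 84 m upgradient of the peak.
√(4πDt) = 228.1 m, giving peak height M/(n_e·A·√(4πDt)) = 1.2/(0.25 × 21 × 228.1) = 0.001002 kg/m³.
(x−vt)²/(4Dt) = (-84)²/(4 × 1.8 × 2300) = 0.4261; exp(−0.4261) = 0.6531.
C = 0.001002 × 0.6531 = 0.000654 kg/m³.

0.000654 kg/m³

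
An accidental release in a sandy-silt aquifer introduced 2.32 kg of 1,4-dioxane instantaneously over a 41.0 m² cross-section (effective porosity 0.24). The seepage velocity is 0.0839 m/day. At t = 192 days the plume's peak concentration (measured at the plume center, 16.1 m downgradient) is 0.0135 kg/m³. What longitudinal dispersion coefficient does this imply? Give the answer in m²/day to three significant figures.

0.126 m²/day

At the plume center C_max = M/(n_e·A·√(4πDt)), so D = M²/(4πt·(n_e·A·C_max)²).
n_e·A·C_max = 0.24 × 41.0 × 0.0135 = 0.1328 kg/m.
D = 2.32²/(4π × 192 × 0.1328²) = 0.126 m²/day.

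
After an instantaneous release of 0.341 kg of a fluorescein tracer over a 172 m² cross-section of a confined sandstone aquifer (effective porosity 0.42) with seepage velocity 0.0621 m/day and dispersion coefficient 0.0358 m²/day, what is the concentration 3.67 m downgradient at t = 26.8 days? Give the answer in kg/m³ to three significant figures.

0.000477 kg/m³

For an instantaneous plane source, C(x,t) = M/(n_e·A·√(4πDt)) · exp(−(x−vt)²/(4Dt)), with n_e·A the pore (flow) area.
Plume center vt = 0.0621 × 26.8 = 1.66428 m, so the well at 3.67 m is 2.00572 m downgradient of the peak.
√(4πDt) = 3.472 m, giving peak height M/(n_e·A·√(4πDt)) = 0.341/(0.42 × 172 × 3.472) = 0.001360 kg/m³.
(x−vt)²/(4Dt) = (2.00572)²/(4 × 0.0358 × 26.8) = 1.048; exp(−1.048) = 0.3506.
C = 0.001360 × 0.3506 = 0.000477 kg/m³.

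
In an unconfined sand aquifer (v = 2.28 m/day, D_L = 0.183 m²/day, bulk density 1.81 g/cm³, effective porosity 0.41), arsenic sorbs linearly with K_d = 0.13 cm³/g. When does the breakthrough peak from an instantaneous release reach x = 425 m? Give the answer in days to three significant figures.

293 days

Retardation factor R = 1 + ρ_b·K_d/n = 1 + 1.81 × 0.13/0.41 = 1.574.
Sorption retards both mechanisms: v_R = v/R = 1.449 m/day, D_R = D/R = 0.1163 m²/day.
Peak time from v_R²t² + 2D_R t − x² = 0: t = (√(D_R² + v_R²x²) − D_R)/v_R².
√(D_R² + v_R²x²) = √(0.1163² + 1.449² × 425²) = 615.8; v_R² = 2.100.
t = (615.8 − 0.1163)/2.100 = 293 days.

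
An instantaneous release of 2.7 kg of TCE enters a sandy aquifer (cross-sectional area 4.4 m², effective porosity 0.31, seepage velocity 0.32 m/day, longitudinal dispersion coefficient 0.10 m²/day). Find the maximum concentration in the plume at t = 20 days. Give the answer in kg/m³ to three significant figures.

The peak of an instantaneous 1D plume sits at x = vt; there the Gaussian factor is 1 and C_max = M/(n_e·A·√(4πDt)), where n_e·A is the pore area the mass is dissolved in.
√(4πDt) = √(4π × 0.10 × 20) = 5.013 m, so C_max = 2.7/(0.31 × 4.4 × 5.013) = 0.395 kg/m³.

0.395 kg/m³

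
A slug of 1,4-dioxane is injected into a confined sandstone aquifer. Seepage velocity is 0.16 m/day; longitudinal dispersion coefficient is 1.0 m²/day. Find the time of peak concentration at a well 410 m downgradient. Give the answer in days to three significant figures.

2520 days

For the 1D instantaneous-source solution, setting ∂C/∂t = 0 at fixed x gives v²t² + 2Dt − x² = 0, so t = (√(D² + v²x²) − D)/v².
√(D² + v²x²) = √(1.0² + 0.16² × 410²) = 65.61; v² = 0.0256.
t = (65.61 − 1.0)/0.0256 = 2520 days (vs. the pure-advection estimate x/v = 2560 d).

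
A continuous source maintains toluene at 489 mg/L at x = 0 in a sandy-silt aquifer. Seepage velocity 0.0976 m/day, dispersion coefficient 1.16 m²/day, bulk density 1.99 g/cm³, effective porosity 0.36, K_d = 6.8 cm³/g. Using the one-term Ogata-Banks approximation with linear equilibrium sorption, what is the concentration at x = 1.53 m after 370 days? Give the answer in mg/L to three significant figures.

220 mg/L

Retardation factor R = 1 + ρ_b·K_d/n = 1 + 1.99 × 6.8/0.36 = 38.59.
Sorption retards both mechanisms: v_R = v/R = 0.002529 m/day, D_R = D/R = 0.03006 m²/day.
v_R·t = 0.002529 × 370 = 0.93573 m; 2√(D_R t) = 6.670 m; argument = (1.53 − 0.93573)/6.670 = 0.08910.
C = C₀ × ½·erfc(0.08910) = 489 × 0.4499 = 220 mg/L.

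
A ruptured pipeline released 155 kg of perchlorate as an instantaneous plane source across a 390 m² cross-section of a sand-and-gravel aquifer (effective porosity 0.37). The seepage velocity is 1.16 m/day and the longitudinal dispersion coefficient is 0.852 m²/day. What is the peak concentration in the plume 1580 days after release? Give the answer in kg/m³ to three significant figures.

0.00826 kg/m³

The peak of an instantaneous 1D plume sits at x = vt; there the Gaussian factor is 1 and C_max = M/(n_e·A·√(4πDt)), where n_e·A is the pore area the mass is dissolved in.
√(4πDt) = √(4π × 0.852 × 1580) = 130.1 m, so C_max = 155/(0.37 × 390 × 130.1) = 0.00826 kg/m³.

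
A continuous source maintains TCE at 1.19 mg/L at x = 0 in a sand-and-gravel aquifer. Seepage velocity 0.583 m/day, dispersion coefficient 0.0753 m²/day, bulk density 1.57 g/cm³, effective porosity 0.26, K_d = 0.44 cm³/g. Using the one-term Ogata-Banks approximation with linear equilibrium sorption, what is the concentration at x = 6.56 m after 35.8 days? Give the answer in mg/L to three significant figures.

0.287 mg/L

Retardation factor R = 1 + ρ_b·K_d/n = 1 + 1.57 × 0.44/0.26 = 3.657.
Sorption retards both mechanisms: v_R = v/R = 0.1594 m/day, D_R = D/R = 0.02059 m²/day.
v_R·t = 0.1594 × 35.8 = 5.70652 m; 2√(D_R t) = 1.717 m; argument = (6.56 − 5.70652)/1.717 = 0.4971.
C = C₀ × ½·erfc(0.4971) = 1.19 × 0.2410 = 0.287 mg/L.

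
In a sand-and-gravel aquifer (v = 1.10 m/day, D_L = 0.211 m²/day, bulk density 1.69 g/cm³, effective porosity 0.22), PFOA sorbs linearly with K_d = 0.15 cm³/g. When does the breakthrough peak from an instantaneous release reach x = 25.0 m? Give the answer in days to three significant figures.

Retardation factor R = 1 + ρ_b·K_d/n = 1 + 1.69 × 0.15/0.22 = 2.152.
Sorption retards both mechanisms: v_R = v/R = 0.5112 m/day, D_R = D/R = 0.09805 m²/day.
Peak time from v_R²t² + 2D_R t − x² = 0: t = (√(D_R² + v_R²x²) − D_R)/v_R².
√(D_R² + v_R²x²) = √(0.09805² + 0.5112² × 25.0²) = 12.78; v_R² = 0.2613.
t = (12.78 − 0.09805)/0.2613 = 48.5 days.

48.5 days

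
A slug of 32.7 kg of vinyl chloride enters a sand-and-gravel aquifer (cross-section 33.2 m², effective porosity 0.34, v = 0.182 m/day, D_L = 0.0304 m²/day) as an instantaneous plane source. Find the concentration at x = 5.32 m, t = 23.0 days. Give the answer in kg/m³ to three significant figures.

0.617 kg/m³

For an instantaneous plane source, C(x,t) = M/(n_e·A·√(4πDt)) · exp(−(x−vt)²/(4Dt)), with n_e·A the pore (flow) area.
Plume center vt = 0.182 × 23.0 = 4.186 m, so the well at 5.32 m is 1.134 m downgradient of the peak.
√(4πDt) = 2.964 m, giving peak height M/(n_e·A·√(4πDt)) = 32.7/(0.34 × 33.2 × 2.964) = 0.9774 kg/m³.
(x−vt)²/(4Dt) = (1.134)²/(4 × 0.0304 × 23.0) = 0.4598; exp(−0.4598) = 0.6314.
C = 0.9774 × 0.6314 = 0.617 kg/m³.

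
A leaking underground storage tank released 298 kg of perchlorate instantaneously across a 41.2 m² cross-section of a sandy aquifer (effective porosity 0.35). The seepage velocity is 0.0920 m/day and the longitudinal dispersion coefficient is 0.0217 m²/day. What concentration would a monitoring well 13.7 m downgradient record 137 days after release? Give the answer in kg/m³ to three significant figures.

3.06 kg/m³

For an instantaneous plane source, C(x,t) = M/(n_e·A·√(4πDt)) · exp(−(x−vt)²/(4Dt)), with n_e·A the pore (flow) area.
Plume center vt = 0.0920 × 137 = 12.604 m, so the well at 13.7 m is 1.096 m downgradient of the peak.
√(4πDt) = 6.112 m, giving peak height M/(n_e·A·√(4πDt)) = 298/(0.35 × 41.2 × 6.112) = 3.381 kg/m³.
(x−vt)²/(4Dt) = (1.096)²/(4 × 0.0217 × 137) = 0.1010; exp(−0.1010) = 0.9039.
C = 3.381 × 0.9039 = 3.06 kg/m³.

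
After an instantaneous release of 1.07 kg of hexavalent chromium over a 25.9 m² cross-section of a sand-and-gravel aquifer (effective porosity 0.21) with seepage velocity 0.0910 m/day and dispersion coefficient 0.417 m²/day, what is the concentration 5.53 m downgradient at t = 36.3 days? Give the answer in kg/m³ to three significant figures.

0.0131 kg/m³

For an instantaneous plane source, C(x,t) = M/(n_e·A·√(4πDt)) · exp(−(x−vt)²/(4Dt)), with n_e·A the pore (flow) area.
Plume center vt = 0.0910 × 36.3 = 3.3033 m, so the well at 5.53 m is 2.2267 m downgradient of the peak.
√(4πDt) = 13.79 m, giving peak height M/(n_e·A·√(4πDt)) = 1.07/(0.21 × 25.9 × 13.79) = 0.01427 kg/m³.
(x−vt)²/(4Dt) = (2.2267)²/(4 × 0.417 × 36.3) = 0.08189; exp(−0.08189) = 0.9214.
C = 0.01427 × 0.9214 = 0.0131 kg/m³.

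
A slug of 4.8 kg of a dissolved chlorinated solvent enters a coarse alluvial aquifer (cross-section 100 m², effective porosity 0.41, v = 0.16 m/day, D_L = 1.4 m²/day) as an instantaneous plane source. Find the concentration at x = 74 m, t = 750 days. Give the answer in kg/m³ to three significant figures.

For an instantaneous plane source, C(x,t) = M/(n_e·A·√(4πDt)) · exp(−(x−vt)²/(4Dt)), with n_e·A the pore (flow) area.
Plume center vt = 0.16 × 750 = 120 m, so the well at 74 m is 46 m upgradient of the peak.
√(4πDt) = 114.9 m, giving peak height M/(n_e·A·√(4πDt)) = 4.8/(0.41 × 100 × 114.9) = 0.001019 kg/m³.
(x−vt)²/(4Dt) = (-46)²/(4 × 1.4 × 750) = 0.5038; exp(−0.5038) = 0.6042.
C = 0.001019 × 0.6042 = 0.000616 kg/m³.

0.000616 kg/m³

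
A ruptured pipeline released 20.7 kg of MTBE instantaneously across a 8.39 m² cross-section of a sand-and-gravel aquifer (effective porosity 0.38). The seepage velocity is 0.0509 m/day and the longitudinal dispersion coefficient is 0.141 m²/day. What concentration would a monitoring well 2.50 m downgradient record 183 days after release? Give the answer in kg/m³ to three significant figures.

0.230 kg/m³

For an instantaneous plane source, C(x,t) = M/(n_e·A·√(4πDt)) · exp(−(x−vt)²/(4Dt)), with n_e·A the pore (flow) area.
Plume center vt = 0.0509 × 183 = 9.3147 m, so the well at 2.50 m is 6.8147 m upgradient of the peak.
√(4πDt) = 18.01 m, giving peak height M/(n_e·A·√(4πDt)) = 20.7/(0.38 × 8.39 × 18.01) = 0.3605 kg/m³.
(x−vt)²/(4Dt) = (-6.8147)²/(4 × 0.141 × 183) = 0.4499; exp(−0.4499) = 0.6377.
C = 0.3605 × 0.6377 = 0.230 kg/m³.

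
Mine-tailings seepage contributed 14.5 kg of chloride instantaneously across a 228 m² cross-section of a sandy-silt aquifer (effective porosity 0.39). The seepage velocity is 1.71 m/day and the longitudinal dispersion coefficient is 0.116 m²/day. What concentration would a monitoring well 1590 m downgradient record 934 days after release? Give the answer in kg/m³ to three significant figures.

0.00393 kg/m³

For an instantaneous plane source, C(x,t) = M/(n_e·A·√(4πDt)) · exp(−(x−vt)²/(4Dt)), with n_e·A the pore (flow) area.
Plume center vt = 1.71 × 934 = 1597.14 m, so the well at 1590 m is 7.14 m upgradient of the peak.
√(4πDt) = 36.90 m, giving peak height M/(n_e·A·√(4πDt)) = 14.5/(0.39 × 228 × 36.90) = 0.004419 kg/m³.
(x−vt)²/(4Dt) = (-7.14)²/(4 × 0.116 × 934) = 0.1176; exp(−0.1176) = 0.8891.
C = 0.004419 × 0.8891 = 0.00393 kg/m³.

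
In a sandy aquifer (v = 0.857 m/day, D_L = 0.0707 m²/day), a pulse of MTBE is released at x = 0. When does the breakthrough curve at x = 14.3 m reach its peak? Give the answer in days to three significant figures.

16.6 days

For the 1D instantaneous-source solution, setting ∂C/∂t = 0 at fixed x gives v²t² + 2Dt − x² = 0, so t = (√(D² + v²x²) − D)/v².
√(D² + v²x²) = √(0.0707² + 0.857² × 14.3²) = 12.26; v² = 0.734449.
t = (12.26 − 0.0707)/0.734449 = 16.6 days (vs. the pure-advection estimate x/v = 16.7 d).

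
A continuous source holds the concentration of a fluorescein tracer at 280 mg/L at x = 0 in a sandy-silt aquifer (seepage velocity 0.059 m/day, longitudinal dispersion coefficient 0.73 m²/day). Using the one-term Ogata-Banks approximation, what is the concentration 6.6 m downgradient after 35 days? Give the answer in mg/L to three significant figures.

For a continuous step input, C/C₀ ≈ ½·erfc((x−vt)/(2√(Dt))).
vt = 0.059 × 35 = 2.065 m and 2√(Dt) = 2√(0.73 × 35) = 10.11 m.
Argument (x−vt)/(2√(Dt)) = (6.6 − 2.065)/10.11 = 0.4486; ½·erfc(0.4486) = 0.2629.
C = 280 × 0.2629 = 73.6 mg/L.

73.6 mg/L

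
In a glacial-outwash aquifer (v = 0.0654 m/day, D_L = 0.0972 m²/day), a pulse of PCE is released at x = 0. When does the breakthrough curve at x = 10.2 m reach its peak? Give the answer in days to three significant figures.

For the 1D instantaneous-source solution, setting ∂C/∂t = 0 at fixed x gives v²t² + 2Dt − x² = 0, so t = (√(D² + v²x²) − D)/v².
√(D² + v²x²) = √(0.0972² + 0.0654² × 10.2²) = 0.6741; v² = 0.00427716.
t = (0.6741 − 0.0972)/0.00427716 = 135 days (vs. the pure-advection estimate x/v = 156 d).

135 days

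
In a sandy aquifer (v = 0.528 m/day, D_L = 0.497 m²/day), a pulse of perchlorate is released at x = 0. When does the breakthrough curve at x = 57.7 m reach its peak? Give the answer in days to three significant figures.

For the 1D instantaneous-source solution, setting ∂C/∂t = 0 at fixed x gives v²t² + 2Dt − x² = 0, so t = (√(D² + v²x²) − D)/v².
√(D² + v²x²) = √(0.497² + 0.528² × 57.7²) = 30.47; v² = 0.278784.
t = (30.47 − 0.497)/0.278784 = 108 days (vs. the pure-advection estimate x/v = 109 d).

108 days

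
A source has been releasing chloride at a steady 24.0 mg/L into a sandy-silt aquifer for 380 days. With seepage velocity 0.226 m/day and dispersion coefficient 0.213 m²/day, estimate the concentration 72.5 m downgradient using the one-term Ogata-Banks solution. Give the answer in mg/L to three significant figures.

For a continuous step input, C/C₀ ≈ ½·erfc((x−vt)/(2√(Dt))).
vt = 0.226 × 380 = 85.88 m and 2√(Dt) = 2√(0.213 × 380) = 17.99 m.
Argument (x−vt)/(2√(Dt)) = (72.5 − 85.88)/17.99 = -0.7437; ½·erfc(-0.7437) = 0.8535.
C = 24.0 × 0.8535 = 20.5 mg/L.

20.5 mg/L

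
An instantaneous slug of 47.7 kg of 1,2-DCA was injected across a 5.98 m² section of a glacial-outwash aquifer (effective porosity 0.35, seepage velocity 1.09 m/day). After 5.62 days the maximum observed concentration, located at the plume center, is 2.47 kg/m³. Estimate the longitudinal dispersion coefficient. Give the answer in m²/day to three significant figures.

At the plume center C_max = M/(n_e·A·√(4πDt)), so D = M²/(4πt·(n_e·A·C_max)²).
n_e·A·C_max = 0.35 × 5.98 × 2.47 = 5.170 kg/m.
D = 47.7²/(4π × 5.62 × 5.170²) = 1.21 m²/day.

1.21 m²/day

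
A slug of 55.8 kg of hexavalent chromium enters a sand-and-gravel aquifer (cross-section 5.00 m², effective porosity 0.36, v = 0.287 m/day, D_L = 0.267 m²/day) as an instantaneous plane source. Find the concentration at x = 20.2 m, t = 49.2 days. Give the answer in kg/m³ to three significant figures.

For an instantaneous plane source, C(x,t) = M/(n_e·A·√(4πDt)) · exp(−(x−vt)²/(4Dt)), with n_e·A the pore (flow) area.
Plume center vt = 0.287 × 49.2 = 14.1204 m, so the well at 20.2 m is 6.0796 m downgradient of the peak.
√(4πDt) = 12.85 m, giving peak height M/(n_e·A·√(4πDt)) = 55.8/(0.36 × 5.00 × 12.85) = 2.412 kg/m³.
(x−vt)²/(4Dt) = (6.0796)²/(4 × 0.267 × 49.2) = 0.7034; exp(−0.7034) = 0.4949.
C = 2.412 × 0.4949 = 1.19 kg/m³.

1.19 kg/m³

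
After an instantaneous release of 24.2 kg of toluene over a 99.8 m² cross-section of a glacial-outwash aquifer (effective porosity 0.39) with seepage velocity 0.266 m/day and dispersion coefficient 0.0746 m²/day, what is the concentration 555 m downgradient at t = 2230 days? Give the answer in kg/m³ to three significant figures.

For an instantaneous plane source, C(x,t) = M/(n_e·A·√(4πDt)) · exp(−(x−vt)²/(4Dt)), with n_e·A the pore (flow) area.
Plume center vt = 0.266 × 2230 = 593.18 m, so the well at 555 m is 38.18 m upgradient of the peak.
√(4πDt) = 45.72 m, giving peak height M/(n_e·A·√(4πDt)) = 24.2/(0.39 × 99.8 × 45.72) = 0.01360 kg/m³.
(x−vt)²/(4Dt) = (-38.18)²/(4 × 0.0746 × 2230) = 2.191; exp(−2.191) = 0.1118.
C = 0.01360 × 0.1118 = 0.00152 kg/m³.

0.00152 kg/m³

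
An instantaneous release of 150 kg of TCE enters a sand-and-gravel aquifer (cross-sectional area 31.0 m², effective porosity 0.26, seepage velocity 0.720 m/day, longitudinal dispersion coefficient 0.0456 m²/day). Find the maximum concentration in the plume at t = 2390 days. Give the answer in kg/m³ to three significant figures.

The peak of an instantaneous 1D plume sits at x = vt; there the Gaussian factor is 1 and C_max = M/(n_e·A·√(4πDt)), where n_e·A is the pore area the mass is dissolved in.
√(4πDt) = √(4π × 0.0456 × 2390) = 37.01 m, so C_max = 150/(0.26 × 31.0 × 37.01) = 0.503 kg/m³.

0.503 kg/m³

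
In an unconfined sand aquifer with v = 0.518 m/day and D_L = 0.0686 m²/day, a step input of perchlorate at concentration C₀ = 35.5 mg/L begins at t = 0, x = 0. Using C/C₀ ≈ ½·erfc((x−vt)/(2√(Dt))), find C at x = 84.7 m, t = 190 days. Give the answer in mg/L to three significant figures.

35.4 mg/L

For a continuous step input, C/C₀ ≈ ½·erfc((x−vt)/(2√(Dt))).
vt = 0.518 × 190 = 98.42 m and 2√(Dt) = 2√(0.0686 × 190) = 7.221 m.
Argument (x−vt)/(2√(Dt)) = (84.7 − 98.42)/7.221 = -1.900; ½·erfc(-1.900) = 0.9964.
C = 35.5 × 0.9964 = 35.4 mg/L.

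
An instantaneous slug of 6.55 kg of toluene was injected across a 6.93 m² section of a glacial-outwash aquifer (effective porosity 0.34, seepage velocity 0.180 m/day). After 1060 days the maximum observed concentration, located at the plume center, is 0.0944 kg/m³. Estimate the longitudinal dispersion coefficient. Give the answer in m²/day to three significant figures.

0.0651 m²/day

At the plume center C_max = M/(n_e·A·√(4πDt)), so D = M²/(4πt·(n_e·A·C_max)²).
n_e·A·C_max = 0.34 × 6.93 × 0.0944 = 0.2224 kg/m.
D = 6.55²/(4π × 1060 × 0.2224²) = 0.0651 m²/day.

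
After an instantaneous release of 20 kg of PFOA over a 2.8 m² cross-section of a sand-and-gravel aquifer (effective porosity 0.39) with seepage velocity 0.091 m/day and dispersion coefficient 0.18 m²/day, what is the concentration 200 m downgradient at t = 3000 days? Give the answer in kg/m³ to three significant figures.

For an instantaneous plane source, C(x,t) = M/(n_e·A·√(4πDt)) · exp(−(x−vt)²/(4Dt)), with n_e·A the pore (flow) area.
Plume center vt = 0.091 × 3000 = 273 m, so the well at 200 m is 73 m upgradient of the peak.
√(4πDt) = 82.38 m, giving peak height M/(n_e·A·√(4πDt)) = 20/(0.39 × 2.8 × 82.38) = 0.2223 kg/m³.
(x−vt)²/(4Dt) = (-73)²/(4 × 0.18 × 3000) = 2.467; exp(−2.467) = 0.08484.
C = 0.2223 × 0.08484 = 0.0189 kg/m³.

0.0189 kg/m³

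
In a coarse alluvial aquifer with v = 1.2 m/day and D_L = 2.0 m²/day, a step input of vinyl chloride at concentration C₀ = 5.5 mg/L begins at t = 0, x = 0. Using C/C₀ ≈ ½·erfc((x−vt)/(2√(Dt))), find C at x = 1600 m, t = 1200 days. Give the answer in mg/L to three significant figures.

0.0575 mg/L

For a continuous step input, C/C₀ ≈ ½·erfc((x−vt)/(2√(Dt))).
vt = 1.2 × 1200 = 1440 m and 2√(Dt) = 2√(2.0 × 1200) = 97.98 m.
Argument (x−vt)/(2√(Dt)) = (1600 − 1440)/97.98 = 1.633; ½·erfc(1.633) = 0.01046.
C = 5.5 × 0.01046 = 0.0575 mg/L.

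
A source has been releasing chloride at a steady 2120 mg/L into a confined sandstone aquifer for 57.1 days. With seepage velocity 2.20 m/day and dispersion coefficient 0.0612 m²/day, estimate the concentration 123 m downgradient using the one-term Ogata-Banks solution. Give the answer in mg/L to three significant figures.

For a continuous step input, C/C₀ ≈ ½·erfc((x−vt)/(2√(Dt))).
vt = 2.20 × 57.1 = 125.62 m and 2√(Dt) = 2√(0.0612 × 57.1) = 3.739 m.
Argument (x−vt)/(2√(Dt)) = (123 − 125.62)/3.739 = -0.7007; ½·erfc(-0.7007) = 0.8391.
C = 2120 × 0.8391 = 1780 mg/L.

1780 mg/L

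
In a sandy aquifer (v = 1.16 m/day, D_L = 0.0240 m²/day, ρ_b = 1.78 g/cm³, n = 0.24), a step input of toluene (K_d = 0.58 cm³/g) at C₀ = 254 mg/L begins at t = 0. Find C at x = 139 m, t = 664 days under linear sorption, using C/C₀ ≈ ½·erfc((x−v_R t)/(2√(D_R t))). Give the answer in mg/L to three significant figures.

Retardation factor R = 1 + ρ_b·K_d/n = 1 + 1.78 × 0.58/0.24 = 5.302.
Sorption retards both mechanisms: v_R = v/R = 0.2188 m/day, D_R = D/R = 0.004527 m²/day.
v_R·t = 0.2188 × 664 = 145.2832 m; 2√(D_R t) = 3.468 m; argument = (139 − 145.2832)/3.468 = -1.812.
C = C₀ × ½·erfc(-1.812) = 254 × 0.9948 = 253 mg/L.

253 mg/L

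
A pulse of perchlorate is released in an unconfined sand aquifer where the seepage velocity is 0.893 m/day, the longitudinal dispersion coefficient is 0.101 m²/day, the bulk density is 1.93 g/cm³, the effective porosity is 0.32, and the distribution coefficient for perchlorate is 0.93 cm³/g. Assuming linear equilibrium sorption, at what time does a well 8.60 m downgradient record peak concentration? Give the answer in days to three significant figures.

Retardation factor R = 1 + ρ_b·K_d/n = 1 + 1.93 × 0.93/0.32 = 6.609.
Sorption retards both mechanisms: v_R = v/R = 0.1351 m/day, D_R = D/R = 0.01528 m²/day.
Peak time from v_R²t² + 2D_R t − x² = 0: t = (√(D_R² + v_R²x²) − D_R)/v_R².
√(D_R² + v_R²x²) = √(0.01528² + 0.1351² × 8.60²) = 1.162; v_R² = 0.01825.
t = (1.162 − 0.01528)/0.01825 = 62.8 days.

62.8 days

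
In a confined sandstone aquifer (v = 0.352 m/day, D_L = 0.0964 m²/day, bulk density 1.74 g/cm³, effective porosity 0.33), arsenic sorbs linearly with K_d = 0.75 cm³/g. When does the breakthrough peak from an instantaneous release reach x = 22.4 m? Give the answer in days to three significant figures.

Retardation factor R = 1 + ρ_b·K_d/n = 1 + 1.74 × 0.75/0.33 = 4.955.
Sorption retards both mechanisms: v_R = v/R = 0.07104 m/day, D_R = D/R = 0.01946 m²/day.
Peak time from v_R²t² + 2D_R t − x² = 0: t = (√(D_R² + v_R²x²) − D_R)/v_R².
√(D_R² + v_R²x²) = √(0.01946² + 0.07104² × 22.4²) = 1.591; v_R² = 0.005047.
t = (1.591 − 0.01946)/0.005047 = 311 days.

311 days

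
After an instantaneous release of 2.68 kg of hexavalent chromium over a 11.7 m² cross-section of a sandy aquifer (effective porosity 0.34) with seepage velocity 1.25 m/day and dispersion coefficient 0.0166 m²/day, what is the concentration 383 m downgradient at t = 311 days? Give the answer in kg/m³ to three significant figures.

0.0169 kg/m³

For an instantaneous plane source, C(x,t) = M/(n_e·A·√(4πDt)) · exp(−(x−vt)²/(4Dt)), with n_e·A the pore (flow) area.
Plume center vt = 1.25 × 311 = 388.75 m, so the well at 383 m is 5.75 m upgradient of the peak.
√(4πDt) = 8.055 m, giving peak height M/(n_e·A·√(4πDt)) = 2.68/(0.34 × 11.7 × 8.055) = 0.08364 kg/m³.
(x−vt)²/(4Dt) = (-5.75)²/(4 × 0.0166 × 311) = 1.601; exp(−1.601) = 0.2017.
C = 0.08364 × 0.2017 = 0.0169 kg/m³.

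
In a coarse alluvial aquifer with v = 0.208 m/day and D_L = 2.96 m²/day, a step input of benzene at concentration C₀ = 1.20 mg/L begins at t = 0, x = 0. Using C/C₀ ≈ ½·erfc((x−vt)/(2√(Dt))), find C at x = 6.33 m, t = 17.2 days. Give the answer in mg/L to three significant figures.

For a continuous step input, C/C₀ ≈ ½·erfc((x−vt)/(2√(Dt))).
vt = 0.208 × 17.2 = 3.5776 m and 2√(Dt) = 2√(2.96 × 17.2) = 14.27 m.
Argument (x−vt)/(2√(Dt)) = (6.33 − 3.5776)/14.27 = 0.1929; ½·erfc(0.1929) = 0.3925.
C = 1.20 × 0.3925 = 0.471 mg/L.

0.471 mg/L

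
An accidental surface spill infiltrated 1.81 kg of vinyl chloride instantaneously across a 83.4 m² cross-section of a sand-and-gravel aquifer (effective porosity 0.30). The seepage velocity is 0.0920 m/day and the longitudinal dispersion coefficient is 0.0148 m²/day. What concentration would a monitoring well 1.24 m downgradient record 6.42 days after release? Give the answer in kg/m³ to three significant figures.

For an instantaneous plane source, C(x,t) = M/(n_e·A·√(4πDt)) · exp(−(x−vt)²/(4Dt)), with n_e·A the pore (flow) area.
Plume center vt = 0.0920 × 6.42 = 0.59064 m, so the well at 1.24 m is 0.64936 m downgradient of the peak.
√(4πDt) = 1.093 m, giving peak height M/(n_e·A·√(4πDt)) = 1.81/(0.30 × 83.4 × 1.093) = 0.06619 kg/m³.
(x−vt)²/(4Dt) = (0.64936)²/(4 × 0.0148 × 6.42) = 1.109; exp(−1.109) = 0.3299.
C = 0.06619 × 0.3299 = 0.0218 kg/m³.

0.0218 kg/m³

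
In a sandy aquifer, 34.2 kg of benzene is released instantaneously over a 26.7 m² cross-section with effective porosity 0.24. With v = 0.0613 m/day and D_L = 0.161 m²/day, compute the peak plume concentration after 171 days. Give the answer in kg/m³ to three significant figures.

The peak of an instantaneous 1D plume sits at x = vt; there the Gaussian factor is 1 and C_max = M/(n_e·A·√(4πDt)), where n_e·A is the pore area the mass is dissolved in.
√(4πDt) = √(4π × 0.161 × 171) = 18.60 m, so C_max = 34.2/(0.24 × 26.7 × 18.60) = 0.287 kg/m³.

0.287 kg/m³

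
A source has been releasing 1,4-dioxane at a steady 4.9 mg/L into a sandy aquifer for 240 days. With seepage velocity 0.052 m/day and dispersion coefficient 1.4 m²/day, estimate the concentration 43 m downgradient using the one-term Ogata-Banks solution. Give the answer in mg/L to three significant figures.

For a continuous step input, C/C₀ ≈ ½·erfc((x−vt)/(2√(Dt))).
vt = 0.052 × 240 = 12.48 m and 2√(Dt) = 2√(1.4 × 240) = 36.66 m.
Argument (x−vt)/(2√(Dt)) = (43 − 12.48)/36.66 = 0.8325; ½·erfc(0.8325) = 0.1195.
C = 4.9 × 0.1195 = 0.586 mg/L.

0.586 mg/L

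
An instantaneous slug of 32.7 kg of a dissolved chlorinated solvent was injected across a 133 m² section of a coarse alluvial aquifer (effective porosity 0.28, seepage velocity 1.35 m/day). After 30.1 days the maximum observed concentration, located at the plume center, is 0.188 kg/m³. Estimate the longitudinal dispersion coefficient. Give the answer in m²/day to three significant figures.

0.0577 m²/day

At the plume center C_max = M/(n_e·A·√(4πDt)), so D = M²/(4πt·(n_e·A·C_max)²).
n_e·A·C_max = 0.28 × 133 × 0.188 = 7.001 kg/m.
D = 32.7²/(4π × 30.1 × 7.001²) = 0.0577 m²/day.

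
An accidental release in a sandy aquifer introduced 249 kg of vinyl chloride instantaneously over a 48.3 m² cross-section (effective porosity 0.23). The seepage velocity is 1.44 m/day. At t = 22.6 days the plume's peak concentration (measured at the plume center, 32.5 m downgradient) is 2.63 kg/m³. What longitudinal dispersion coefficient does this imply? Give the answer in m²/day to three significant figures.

At the plume center C_max = M/(n_e·A·√(4πDt)), so D = M²/(4πt·(n_e·A·C_max)²).
n_e·A·C_max = 0.23 × 48.3 × 2.63 = 29.22 kg/m.
D = 249²/(4π × 22.6 × 29.22²) = 0.256 m²/day.

0.256 m²/day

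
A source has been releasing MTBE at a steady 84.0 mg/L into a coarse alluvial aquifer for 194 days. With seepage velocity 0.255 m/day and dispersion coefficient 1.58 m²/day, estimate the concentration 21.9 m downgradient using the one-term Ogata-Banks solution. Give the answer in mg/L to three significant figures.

72.8 mg/L

For a continuous step input, C/C₀ ≈ ½·erfc((x−vt)/(2√(Dt))).
vt = 0.255 × 194 = 49.47 m and 2√(Dt) = 2√(1.58 × 194) = 35.02 m.
Argument (x−vt)/(2√(Dt)) = (21.9 − 49.47)/35.02 = -0.7873; ½·erfc(-0.7873) = 0.8672.
C = 84.0 × 0.8672 = 72.8 mg/L.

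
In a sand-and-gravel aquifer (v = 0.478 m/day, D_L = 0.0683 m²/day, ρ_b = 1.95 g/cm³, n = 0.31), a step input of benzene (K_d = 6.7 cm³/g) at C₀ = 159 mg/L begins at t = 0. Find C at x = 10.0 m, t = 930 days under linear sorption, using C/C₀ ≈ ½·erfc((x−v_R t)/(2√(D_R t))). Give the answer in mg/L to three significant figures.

90.7 mg/L

Retardation factor R = 1 + ρ_b·K_d/n = 1 + 1.95 × 6.7/0.31 = 43.15.
Sorption retards both mechanisms: v_R = v/R = 0.01108 m/day, D_R = D/R = 0.001583 m²/day.
v_R·t = 0.01108 × 930 = 10.3044 m; 2√(D_R t) = 2.427 m; argument = (10.0 − 10.3044)/2.427 = -0.1254.
C = C₀ × ½·erfc(-0.1254) = 159 × 0.5704 = 90.7 mg/L.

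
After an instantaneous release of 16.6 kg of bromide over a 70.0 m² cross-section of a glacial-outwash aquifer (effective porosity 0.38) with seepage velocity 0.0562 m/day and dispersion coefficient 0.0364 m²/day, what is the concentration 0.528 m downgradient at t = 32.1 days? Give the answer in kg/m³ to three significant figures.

For an instantaneous plane source, C(x,t) = M/(n_e·A·√(4πDt)) · exp(−(x−vt)²/(4Dt)), with n_e·A the pore (flow) area.
Plume center vt = 0.0562 × 32.1 = 1.80402 m, so the well at 0.528 m is 1.27602 m upgradient of the peak.
√(4πDt) = 3.832 m, giving peak height M/(n_e·A·√(4πDt)) = 16.6/(0.38 × 70.0 × 3.832) = 0.1629 kg/m³.
(x−vt)²/(4Dt) = (-1.27602)²/(4 × 0.0364 × 32.1) = 0.3484; exp(−0.3484) = 0.7058.
C = 0.1629 × 0.7058 = 0.115 kg/m³.

0.115 kg/m³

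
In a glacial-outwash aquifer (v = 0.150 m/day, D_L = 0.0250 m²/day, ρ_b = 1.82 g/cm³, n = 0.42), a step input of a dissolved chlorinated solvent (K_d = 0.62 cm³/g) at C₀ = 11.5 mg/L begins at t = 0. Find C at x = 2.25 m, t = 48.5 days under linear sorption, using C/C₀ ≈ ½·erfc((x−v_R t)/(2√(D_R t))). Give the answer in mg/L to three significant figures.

Retardation factor R = 1 + ρ_b·K_d/n = 1 + 1.82 × 0.62/0.42 = 3.687.
Sorption retards both mechanisms: v_R = v/R = 0.04068 m/day, D_R = D/R = 0.006781 m²/day.
v_R·t = 0.04068 × 48.5 = 1.97298 m; 2√(D_R t) = 1.147 m; argument = (2.25 − 1.97298)/1.147 = 0.2415.
C = C₀ × ½·erfc(0.2415) = 11.5 × 0.3664 = 4.21 mg/L.

4.21 mg/L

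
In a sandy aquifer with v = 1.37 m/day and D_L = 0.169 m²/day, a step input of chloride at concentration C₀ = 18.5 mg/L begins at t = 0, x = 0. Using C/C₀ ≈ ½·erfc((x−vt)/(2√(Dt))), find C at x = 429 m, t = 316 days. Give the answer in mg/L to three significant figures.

For a continuous step input, C/C₀ ≈ ½·erfc((x−vt)/(2√(Dt))).
vt = 1.37 × 316 = 432.92 m and 2√(Dt) = 2√(0.169 × 316) = 14.62 m.
Argument (x−vt)/(2√(Dt)) = (429 − 432.92)/14.62 = -0.2681; ½·erfc(-0.2681) = 0.6477.
C = 18.5 × 0.6477 = 12.0 mg/L.

12.0 mg/L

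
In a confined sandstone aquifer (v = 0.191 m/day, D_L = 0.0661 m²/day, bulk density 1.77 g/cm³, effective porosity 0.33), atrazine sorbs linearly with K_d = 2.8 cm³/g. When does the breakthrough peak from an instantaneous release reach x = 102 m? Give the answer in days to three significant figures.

8530 days

Retardation factor R = 1 + ρ_b·K_d/n = 1 + 1.77 × 2.8/0.33 = 16.02.
Sorption retards both mechanisms: v_R = v/R = 0.01192 m/day, D_R = D/R = 0.004126 m²/day.
Peak time from v_R²t² + 2D_R t − x² = 0: t = (√(D_R² + v_R²x²) − D_R)/v_R².
√(D_R² + v_R²x²) = √(0.004126² + 0.01192² × 102²) = 1.216; v_R² = 0.0001421.
t = (1.216 − 0.004126)/0.0001421 = 8530 days.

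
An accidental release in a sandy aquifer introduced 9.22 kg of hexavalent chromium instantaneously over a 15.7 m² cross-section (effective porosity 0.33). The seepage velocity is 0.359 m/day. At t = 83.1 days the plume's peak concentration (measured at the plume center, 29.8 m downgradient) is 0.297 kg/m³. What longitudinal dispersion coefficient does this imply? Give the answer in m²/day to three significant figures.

0.0344 m²/day

At the plume center C_max = M/(n_e·A·√(4πDt)), so D = M²/(4πt·(n_e·A·C_max)²).
n_e·A·C_max = 0.33 × 15.7 × 0.297 = 1.539 kg/m.
D = 9.22²/(4π × 83.1 × 1.539²) = 0.0344 m²/day.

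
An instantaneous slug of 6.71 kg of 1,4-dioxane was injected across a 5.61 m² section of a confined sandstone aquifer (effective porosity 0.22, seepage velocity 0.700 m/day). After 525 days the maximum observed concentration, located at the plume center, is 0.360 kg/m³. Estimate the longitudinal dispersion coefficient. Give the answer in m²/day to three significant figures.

At the plume center C_max = M/(n_e·A·√(4πDt)), so D = M²/(4πt·(n_e·A·C_max)²).
n_e·A·C_max = 0.22 × 5.61 × 0.360 = 0.4443 kg/m.
D = 6.71²/(4π × 525 × 0.4443²) = 0.0346 m²/day.

0.0346 m²/day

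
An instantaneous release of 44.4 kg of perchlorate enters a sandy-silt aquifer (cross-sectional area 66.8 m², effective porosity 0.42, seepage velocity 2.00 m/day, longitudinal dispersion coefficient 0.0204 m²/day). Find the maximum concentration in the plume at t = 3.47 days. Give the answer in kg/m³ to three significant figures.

The peak of an instantaneous 1D plume sits at x = vt; there the Gaussian factor is 1 and C_max = M/(n_e·A·√(4πDt)), where n_e·A is the pore area the mass is dissolved in.
√(4πDt) = √(4π × 0.0204 × 3.47) = 0.9432 m, so C_max = 44.4/(0.42 × 66.8 × 0.9432) = 1.68 kg/m³.

1.68 kg/m³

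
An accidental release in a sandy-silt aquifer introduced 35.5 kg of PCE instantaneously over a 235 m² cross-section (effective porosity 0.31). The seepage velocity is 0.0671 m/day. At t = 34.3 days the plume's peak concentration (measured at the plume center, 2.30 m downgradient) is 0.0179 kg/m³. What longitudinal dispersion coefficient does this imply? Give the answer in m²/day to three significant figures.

1.72 m²/day

At the plume center C_max = M/(n_e·A·√(4πDt)), so D = M²/(4πt·(n_e·A·C_max)²).
n_e·A·C_max = 0.31 × 235 × 0.0179 = 1.304 kg/m.
D = 35.5²/(4π × 34.3 × 1.304²) = 1.72 m²/day.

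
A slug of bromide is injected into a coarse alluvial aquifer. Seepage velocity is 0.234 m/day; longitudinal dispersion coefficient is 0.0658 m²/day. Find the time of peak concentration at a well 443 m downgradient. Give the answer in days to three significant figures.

For the 1D instantaneous-source solution, setting ∂C/∂t = 0 at fixed x gives v²t² + 2Dt − x² = 0, so t = (√(D² + v²x²) − D)/v².
√(D² + v²x²) = √(0.0658² + 0.234² × 443²) = 103.7; v² = 0.054756.
t = (103.7 − 0.0658)/0.054756 = 1890 days (vs. the pure-advection estimate x/v = 1890 d).

1890 days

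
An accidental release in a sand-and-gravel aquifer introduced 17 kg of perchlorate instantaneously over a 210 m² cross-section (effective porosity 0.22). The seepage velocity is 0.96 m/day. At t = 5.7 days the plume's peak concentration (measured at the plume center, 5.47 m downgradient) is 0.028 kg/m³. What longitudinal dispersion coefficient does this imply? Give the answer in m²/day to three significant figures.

At the plume center C_max = M/(n_e·A·√(4πDt)), so D = M²/(4πt·(n_e·A·C_max)²).
n_e·A·C_max = 0.22 × 210 × 0.028 = 1.294 kg/m.
D = 17²/(4π × 5.7 × 1.294²) = 2.41 m²/day.

2.41 m²/day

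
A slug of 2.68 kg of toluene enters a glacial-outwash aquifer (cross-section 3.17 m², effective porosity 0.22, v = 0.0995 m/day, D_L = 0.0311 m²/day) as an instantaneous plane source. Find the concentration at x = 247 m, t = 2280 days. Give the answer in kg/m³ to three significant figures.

0.0308 kg/m³

For an instantaneous plane source, C(x,t) = M/(n_e·A·√(4πDt)) · exp(−(x−vt)²/(4Dt)), with n_e·A the pore (flow) area.
Plume center vt = 0.0995 × 2280 = 226.86 m, so the well at 247 m is 20.14 m downgradient of the peak.
√(4πDt) = 29.85 m, giving peak height M/(n_e·A·√(4πDt)) = 2.68/(0.22 × 3.17 × 29.85) = 0.1287 kg/m³.
(x−vt)²/(4Dt) = (20.14)²/(4 × 0.0311 × 2280) = 1.430; exp(−1.430) = 0.2393.
C = 0.1287 × 0.2393 = 0.0308 kg/m³.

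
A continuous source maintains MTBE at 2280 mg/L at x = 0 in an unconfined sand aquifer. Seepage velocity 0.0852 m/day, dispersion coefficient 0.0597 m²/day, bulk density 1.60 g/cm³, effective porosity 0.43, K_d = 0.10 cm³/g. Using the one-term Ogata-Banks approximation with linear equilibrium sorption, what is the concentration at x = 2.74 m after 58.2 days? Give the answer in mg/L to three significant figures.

1480 mg/L

Retardation factor R = 1 + ρ_b·K_d/n = 1 + 1.60 × 0.10/0.43 = 1.372.
Sorption retards both mechanisms: v_R = v/R = 0.06210 m/day, D_R = D/R = 0.04351 m²/day.
v_R·t = 0.06210 × 58.2 = 3.61422 m; 2√(D_R t) = 3.183 m; argument = (2.74 − 3.61422)/3.183 = -0.2747.
C = C₀ × ½·erfc(-0.2747) = 2280 × 0.6512 = 1480 mg/L.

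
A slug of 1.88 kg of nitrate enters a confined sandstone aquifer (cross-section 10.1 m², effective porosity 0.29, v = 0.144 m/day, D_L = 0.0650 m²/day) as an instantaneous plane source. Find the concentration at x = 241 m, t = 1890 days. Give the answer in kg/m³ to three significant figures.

For an instantaneous plane source, C(x,t) = M/(n_e·A·√(4πDt)) · exp(−(x−vt)²/(4Dt)), with n_e·A the pore (flow) area.
Plume center vt = 0.144 × 1890 = 272.16 m, so the well at 241 m is 31.16 m upgradient of the peak.
√(4πDt) = 39.29 m, giving peak height M/(n_e·A·√(4πDt)) = 1.88/(0.29 × 10.1 × 39.29) = 0.01634 kg/m³.
(x−vt)²/(4Dt) = (-31.16)²/(4 × 0.0650 × 1890) = 1.976; exp(−1.976) = 0.1386.
C = 0.01634 × 0.1386 = 0.00226 kg/m³.

0.00226 kg/m³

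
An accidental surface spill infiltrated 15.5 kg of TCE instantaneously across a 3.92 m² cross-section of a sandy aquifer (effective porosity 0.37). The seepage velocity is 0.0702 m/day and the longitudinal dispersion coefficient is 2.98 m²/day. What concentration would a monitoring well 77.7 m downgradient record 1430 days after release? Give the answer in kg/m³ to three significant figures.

For an instantaneous plane source, C(x,t) = M/(n_e·A·√(4πDt)) · exp(−(x−vt)²/(4Dt)), with n_e·A the pore (flow) area.
Plume center vt = 0.0702 × 1430 = 100.386 m, so the well at 77.7 m is 22.686 m upgradient of the peak.
√(4πDt) = 231.4 m, giving peak height M/(n_e·A·√(4πDt)) = 15.5/(0.37 × 3.92 × 231.4) = 0.04618 kg/m³.
(x−vt)²/(4Dt) = (-22.686)²/(4 × 2.98 × 1430) = 0.03019; exp(−0.03019) = 0.9703.
C = 0.04618 × 0.9703 = 0.0448 kg/m³.

0.0448 kg/m³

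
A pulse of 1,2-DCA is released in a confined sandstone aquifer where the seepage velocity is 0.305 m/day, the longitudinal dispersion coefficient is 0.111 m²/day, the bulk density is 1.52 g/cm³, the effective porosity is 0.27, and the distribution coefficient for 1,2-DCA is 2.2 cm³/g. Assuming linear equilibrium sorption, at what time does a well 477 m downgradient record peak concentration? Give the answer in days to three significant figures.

Retardation factor R = 1 + ρ_b·K_d/n = 1 + 1.52 × 2.2/0.27 = 13.39.
Sorption retards both mechanisms: v_R = v/R = 0.02278 m/day, D_R = D/R = 0.008290 m²/day.
Peak time from v_R²t² + 2D_R t − x² = 0: t = (√(D_R² + v_R²x²) − D_R)/v_R².
√(D_R² + v_R²x²) = √(0.008290² + 0.02278² × 477²) = 10.87; v_R² = 0.0005189.
t = (10.87 − 0.008290)/0.0005189 = 20900 days.

20900 days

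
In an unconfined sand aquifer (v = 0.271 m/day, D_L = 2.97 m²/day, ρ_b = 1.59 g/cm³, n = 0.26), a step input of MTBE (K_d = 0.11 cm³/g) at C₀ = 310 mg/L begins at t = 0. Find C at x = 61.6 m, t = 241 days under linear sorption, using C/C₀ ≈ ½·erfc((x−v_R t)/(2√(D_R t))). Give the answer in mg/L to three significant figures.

Retardation factor R = 1 + ρ_b·K_d/n = 1 + 1.59 × 0.11/0.26 = 1.673.
Sorption retards both mechanisms: v_R = v/R = 0.1620 m/day, D_R = D/R = 1.775 m²/day.
v_R·t = 0.1620 × 241 = 39.042 m; 2√(D_R t) = 41.37 m; argument = (61.6 − 39.042)/41.37 = 0.5453.
C = C₀ × ½·erfc(0.5453) = 310 × 0.2203 = 68.3 mg/L.

68.3 mg/L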